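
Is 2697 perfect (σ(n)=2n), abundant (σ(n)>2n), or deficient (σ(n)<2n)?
deficient

Proper divisors of 2697: sum = 1 + 3 + 29 + 31 + 87 + 93 + 899 = 1143
Since 1143 < 2697, 2697 is deficient.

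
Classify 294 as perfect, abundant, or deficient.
abundant

Proper divisors of 294: sum = 1 + 2 + 3 + 6 + 7 + 14 + 21 + 42 + 49 + 98 + 147 = 390
Since 390 > 294, 294 is abundant.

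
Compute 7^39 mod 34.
29

Repeated squaring. Binary of 39 = 100111.
7^1 ≡ 7 (mod 34); 7^2 ≡ 15 (mod 34); 7^4 ≡ 21 (mod 34); 7^8 ≡ 33 (mod 34); 7^16 ≡ 1 (mod 34); 7^32 ≡ 1 (mod 34)
7^39 = 7^1 × 7^2 × 7^4 × 7^32 ≡ 29 (mod 34)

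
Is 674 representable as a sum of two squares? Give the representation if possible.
7² + 25² (a=7, b=25)

Factorization: 674 = 2 × 337
By Fermat: n is sum of two squares iff every prime p ≡ 3 (mod 4) appears to even power.
All primes ≡ 3 (mod 4) appear to even power.
Search a = 0, 1, 2, … for 674 - a² a perfect square: first hit at a = 7: 674 - 49 = 625 = 25².
674 = 7² + 25² = 49 + 625 ✓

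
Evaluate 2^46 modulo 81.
25

Repeated squaring. Binary of 46 = 101110.
2^1 ≡ 2 (mod 81); 2^2 ≡ 4 (mod 81); 2^4 ≡ 16 (mod 81); 2^8 ≡ 13 (mod 81); 2^16 ≡ 7 (mod 81); 2^32 ≡ 49 (mod 81)
2^46 = 2^2 × 2^4 × 2^8 × 2^32 ≡ 25 (mod 81)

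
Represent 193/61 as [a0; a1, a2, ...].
[3; 6, 10]

Euclidean algorithm steps:
193 = 3 × 61 + 10
61 = 6 × 10 + 1
10 = 10 × 1 + 0
Continued fraction: [3; 6, 10]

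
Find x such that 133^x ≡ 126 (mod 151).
107

Baby-step giant-step with step n = ⌈√151⌉ = 13.
Baby steps 133^j mod 151 (j:value) for j=0..12: 0:1, 1:133, 2:22, 3:57, 4:31, 5:46, 6:78, 7:106, 8:55, 9:67, 10:2, 11:115, 12:44.
Giant-step multiplier: 133^(-13) ≡ 133^(150-13) = 133^137 ≡ 102 (mod 151).
Giant steps γ_i = 126·102^i mod 151: γ_0=126, γ_1=17, γ_2=73, γ_3=47, γ_4=113, γ_5=50, γ_6=117, γ_7=5, γ_8=57 (in table at j=3).
x = i·n + j = 8·13 + 3 = 107.
Check: 133^107 ≡ 126 (mod 151).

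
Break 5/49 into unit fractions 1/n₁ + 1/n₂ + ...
1/10 + 1/490

Greedy algorithm:
5/49: ceiling(49/5) = 10, use 1/10
1/490: ceiling(490/1) = 490, use 1/490
Result: 5/49 = 1/10 + 1/490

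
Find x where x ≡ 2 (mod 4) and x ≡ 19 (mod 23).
42

Using Chinese Remainder Theorem:
M = 4 × 23 = 92
M1 = 23, M2 = 4
y1 = 23^(-1) mod 4 = 3
y2 = 4^(-1) mod 23 = 6
x = (2×23×3 + 19×4×6) mod 92 = 42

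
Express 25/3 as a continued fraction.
[8; 3]

Euclidean algorithm steps:
25 = 8 × 3 + 1
3 = 3 × 1 + 0
Continued fraction: [8; 3]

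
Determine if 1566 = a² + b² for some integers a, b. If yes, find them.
Not possible

Factorization: 1566 = 2 × 3^3 × 29
By Fermat: n is sum of two squares iff every prime p ≡ 3 (mod 4) appears to even power.
Prime(s) ≡ 3 (mod 4) with odd exponent: [(3, 3)]
Therefore 1566 cannot be expressed as a² + b².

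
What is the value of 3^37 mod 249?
207

Repeated squaring. Binary of 37 = 100101.
3^1 ≡ 3 (mod 249); 3^2 ≡ 9 (mod 249); 3^4 ≡ 81 (mod 249); 3^8 ≡ 87 (mod 249); 3^16 ≡ 99 (mod 249); 3^32 ≡ 90 (mod 249)
3^37 = 3^1 × 3^4 × 3^32 ≡ 207 (mod 249)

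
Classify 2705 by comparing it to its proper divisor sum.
deficient

Proper divisors of 2705: sum = 1 + 5 + 541 = 547
Since 547 < 2705, 2705 is deficient.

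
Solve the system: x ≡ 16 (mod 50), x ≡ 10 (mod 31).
816

Using Chinese Remainder Theorem:
M = 50 × 31 = 1550
M1 = 31, M2 = 50
y1 = 31^(-1) mod 50 = 21
y2 = 50^(-1) mod 31 = 18
x = (16×31×21 + 10×50×18) mod 1550 = 816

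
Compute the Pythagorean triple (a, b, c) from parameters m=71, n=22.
(4557, 3124, 5525)

Euclid's formula: a = m² - n², b = 2mn, c = m² + n²
m = 71, n = 22
a = 71² - 22² = 5041 - 484 = 4557
b = 2 × 71 × 22 = 3124
c = 71² + 22² = 5041 + 484 = 5525
Verification: 4557² + 3124² = 20766249 + 9759376 = 30525625 = 5525² ✓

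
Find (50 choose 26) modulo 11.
2

Using Lucas' theorem:
Write n=50 and k=26 in base 11:
n in base 11: [4, 6]
k in base 11: [2, 4]
C(50,26) mod 11 = ∏ C(n_i, k_i) mod 11
Digit binomials (mod 11): C(4,2) = 6; C(6,4) = 15 ≡ 4
Product: 6 × 4 = 24 ≡ 2 (mod 11)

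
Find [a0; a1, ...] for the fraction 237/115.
[2; 16, 2, 3]

Euclidean algorithm steps:
237 = 2 × 115 + 7
115 = 16 × 7 + 3
7 = 2 × 3 + 1
3 = 3 × 1 + 0
Continued fraction: [2; 16, 2, 3]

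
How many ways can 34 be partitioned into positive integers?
12310

p(n) counts ways to write n as a sum of positive integers (order ignored).
Euler's pentagonal recurrence: p(k) = p(k-1) + p(k-2) - p(k-5) - p(k-7) + p(k-12) + p(k-15) - ... (offsets j(3j∓1)/2, signs ++--, p(0)=1, p(<0)=0).
DP table for k = 0..33: p(0)=1, p(1)=1, p(2)=2, p(3)=3, p(4)=5, p(5)=7, p(6)=11, p(7)=15, p(8)=22, p(9)=30, p(10)=42, p(11)=56, p(12)=77, p(13)=101, p(14)=135, p(15)=176, p(16)=231, p(17)=297, p(18)=385, p(19)=490, p(20)=627, p(21)=792, p(22)=1002, p(23)=1255, p(24)=1575, p(25)=1958, p(26)=2436, p(27)=3010, p(28)=3718, p(29)=4565, p(30)=5604, p(31)=6842, p(32)=8349, p(33)=10143.
Final step: p(34) = p(33) + p(32) - p(29) - p(27) + p(22) + p(19) - p(12) - p(8)
= 10143 + 8349 - 4565 - 3010 + 1002 + 490 - 77 - 22
= 12310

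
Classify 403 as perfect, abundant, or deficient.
deficient

Proper divisors of 403: sum = 1 + 13 + 31 = 45
Since 45 < 403, 403 is deficient.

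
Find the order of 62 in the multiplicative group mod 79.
13

79 is prime, so ord(62) divides φ(79) = 78.
Divisors of 78: 1, 2, 3, 6, 13, 26, 39, 78.
Repeated squaring: 62^1 ≡ 62, 62^2 ≡ 52, 62^4 ≡ 18, 62^8 ≡ 8, 62^16 ≡ 64, 62^32 ≡ 67, 62^64 ≡ 65 (mod 79).
Test 62^d mod 79 for each divisor d in increasing order:
62^1 ≡ 62
62^2 ≡ 52
62^3 = 62^2·62^1 ≡ 64
62^6 = 62^4·62^2 ≡ 67
62^13 = 62^8·62^4·62^1 ≡ 1  ← first divisor giving 1
The order is 13.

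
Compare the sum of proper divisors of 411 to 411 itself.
deficient

Proper divisors of 411: sum = 1 + 3 + 137 = 141
Since 141 < 411, 411 is deficient.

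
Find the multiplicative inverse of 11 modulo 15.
11

gcd(11, 15) = 1, so the inverse exists.
Extended Euclidean algorithm on (15, 11):
15 = 1 × 11 + 4  ⟹  4 = (1)·15 + (-1)·11
11 = 2 × 4 + 3  ⟹  3 = (-2)·15 + (3)·11
4 = 1 × 3 + 1  ⟹  1 = (3)·15 + (-4)·11
So (-4)·11 ≡ 1 (mod 15), i.e. 11^(-1) ≡ -4 ≡ 11 (mod 15).
Check: 11 × 11 = 121 ≡ 1 (mod 15)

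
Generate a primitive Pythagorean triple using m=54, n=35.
(1691, 3780, 4141)

Euclid's formula: a = m² - n², b = 2mn, c = m² + n²
m = 54, n = 35
a = 54² - 35² = 2916 - 1225 = 1691
b = 2 × 54 × 35 = 3780
c = 54² + 35² = 2916 + 1225 = 4141
Verification: 1691² + 3780² = 2859481 + 14288400 = 17147881 = 4141² ✓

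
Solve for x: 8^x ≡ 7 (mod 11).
9

Baby-step giant-step with step n = ⌈√11⌉ = 4.
Baby steps 8^j mod 11 (j:value) for j=0..3: 0:1, 1:8, 2:9, 3:6.
Giant-step multiplier: 8^(-4) ≡ 8^(10-4) = 8^6 ≡ 3 (mod 11).
Giant steps γ_i = 7·3^i mod 11: γ_0=7, γ_1=10, γ_2=8 (in table at j=1).
x = i·n + j = 2·4 + 1 = 9.
Check: 8^9 ≡ 7 (mod 11).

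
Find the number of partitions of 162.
129913904637

p(n) counts ways to write n as a sum of positive integers (order ignored).
Euler's pentagonal recurrence: p(k) = p(k-1) + p(k-2) - p(k-5) - p(k-7) + p(k-12) + p(k-15) - ... (offsets j(3j∓1)/2, signs ++--, p(0)=1, p(<0)=0).
DP table for k = 0..161: p(0)=1, p(1)=1, p(2)=2, p(3)=3, p(4)=5, p(5)=7, p(6)=11, p(7)=15, p(8)=22, p(9)=30, p(10)=42, p(11)=56, p(12)=77, p(13)=101, p(14)=135, p(15)=176, p(16)=231, p(17)=297, p(18)=385, p(19)=490, p(20)=627, p(21)=792, p(22)=1002, p(23)=1255, p(24)=1575, p(25)=1958, p(26)=2436, p(27)=3010, p(28)=3718, p(29)=4565, p(30)=5604, p(31)=6842, p(32)=8349, p(33)=10143, p(34)=12310, p(35)=14883, p(36)=17977, p(37)=21637, p(38)=26015, p(39)=31185, p(40)=37338, p(41)=44583, p(42)=53174, p(43)=63261, p(44)=75175, p(45)=89134, p(46)=105558, p(47)=124754, p(48)=147273, p(49)=173525, p(50)=204226, p(51)=239943, p(52)=281589, p(53)=329931, p(54)=386155, p(55)=451276, p(56)=526823, p(57)=614154, p(58)=715220, p(59)=831820, p(60)=966467, p(61)=1121505, p(62)=1300156, p(63)=1505499, p(64)=1741630, p(65)=2012558, p(66)=2323520, p(67)=2679689, p(68)=3087735, p(69)=3554345, p(70)=4087968, p(71)=4697205, p(72)=5392783, p(73)=6185689, p(74)=7089500, p(75)=8118264, p(76)=9289091, p(77)=10619863, p(78)=12132164, p(79)=13848650, p(80)=15796476, p(81)=18004327, p(82)=20506255, p(83)=23338469, p(84)=26543660, p(85)=30167357, p(86)=34262962, p(87)=38887673, p(88)=44108109, p(89)=49995925, p(90)=56634173, p(91)=64112359, p(92)=72533807, p(93)=82010177, p(94)=92669720, p(95)=104651419, p(96)=118114304, p(97)=133230930, p(98)=150198136, p(99)=169229875, p(100)=190569292, p(101)=214481126, p(102)=241265379, p(103)=271248950, p(104)=304801365, p(105)=342325709, p(106)=384276336, p(107)=431149389, p(108)=483502844, p(109)=541946240, p(110)=607163746, p(111)=679903203, p(112)=761002156, p(113)=851376628, p(114)=952050665, p(115)=1064144451, p(116)=1188908248, p(117)=1327710076, p(118)=1482074143, p(119)=1653668665, p(120)=1844349560, p(121)=2056148051, p(122)=2291320912, p(123)=2552338241, p(124)=2841940500, p(125)=3163127352, p(126)=3519222692, p(127)=3913864295, p(128)=4351078600, p(129)=4835271870, p(130)=5371315400, p(131)=5964539504, p(132)=6620830889, p(133)=7346629512, p(134)=8149040695, p(135)=9035836076, p(136)=10015581680, p(137)=11097645016, p(138)=12292341831, p(139)=13610949895, p(140)=15065878135, p(141)=16670689208, p(142)=18440293320, p(143)=20390982757, p(144)=22540654445, p(145)=24908858009, p(146)=27517052599, p(147)=30388671978, p(148)=33549419497, p(149)=37027355200, p(150)=40853235313, p(151)=45060624582, p(152)=49686288421, p(153)=54770336324, p(154)=60356673280, p(155)=66493182097, p(156)=73232243759, p(157)=80630964769, p(158)=88751778802, p(159)=97662728555, p(160)=107438159466, p(161)=118159068427.
Final step: p(162) = p(161) + p(160) - p(157) - p(155) + p(150) + p(147) - p(140) - p(136) + p(127) + p(122) - p(111) - p(105) + p(92) + p(85) - p(70) - p(62) + p(45) + p(36) - p(17) - p(7)
= 118159068427 + 107438159466 - 80630964769 - 66493182097 + 40853235313 + 30388671978 - 15065878135 - 10015581680 + 3913864295 + 2291320912 - 679903203 - 342325709 + 72533807 + 30167357 - 4087968 - 1300156 + 89134 + 17977 - 297 - 15
= 129913904637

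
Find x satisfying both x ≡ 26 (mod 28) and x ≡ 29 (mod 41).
726

Using Chinese Remainder Theorem:
M = 28 × 41 = 1148
M1 = 41, M2 = 28
y1 = 41^(-1) mod 28 = 13
y2 = 28^(-1) mod 41 = 22
x = (26×41×13 + 29×28×22) mod 1148 = 726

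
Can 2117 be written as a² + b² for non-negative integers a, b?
1² + 46² (a=1, b=46)

Factorization: 2117 = 29 × 73
By Fermat: n is sum of two squares iff every prime p ≡ 3 (mod 4) appears to even power.
All primes ≡ 3 (mod 4) appear to even power.
Search a = 0, 1, 2, … for 2117 - a² a perfect square: first hit at a = 1: 2117 - 1 = 2116 = 46².
2117 = 1² + 46² = 1 + 2116 ✓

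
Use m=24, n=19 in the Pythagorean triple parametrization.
(215, 912, 937)

Euclid's formula: a = m² - n², b = 2mn, c = m² + n²
m = 24, n = 19
a = 24² - 19² = 576 - 361 = 215
b = 2 × 24 × 19 = 912
c = 24² + 19² = 576 + 361 = 937
Verification: 215² + 912² = 46225 + 831744 = 877969 = 937² ✓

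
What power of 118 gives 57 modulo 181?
83

Baby-step giant-step with step n = ⌈√181⌉ = 14.
Baby steps 118^j mod 181 (j:value) for j=0..13: 0:1, 1:118, 2:168, 3:95, 4:169, 5:32, 6:156, 7:127, 8:144, 9:159, 10:119, 11:105, 12:82, 13:83.
Giant-step multiplier: 118^(-14) ≡ 118^(180-14) = 118^166 ≡ 172 (mod 181).
Giant steps γ_i = 57·172^i mod 181: γ_0=57, γ_1=30, γ_2=92, γ_3=77, γ_4=31, γ_5=83 (in table at j=13).
x = i·n + j = 5·14 + 13 = 83.
Check: 118^83 ≡ 57 (mod 181).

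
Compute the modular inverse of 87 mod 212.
39

gcd(87, 212) = 1, so the inverse exists.
Extended Euclidean algorithm on (212, 87):
212 = 2 × 87 + 38  ⟹  38 = (1)·212 + (-2)·87
87 = 2 × 38 + 11  ⟹  11 = (-2)·212 + (5)·87
38 = 3 × 11 + 5  ⟹  5 = (7)·212 + (-17)·87
11 = 2 × 5 + 1  ⟹  1 = (-16)·212 + (39)·87
So (39)·87 ≡ 1 (mod 212), i.e. 87^(-1) ≡ 39 (mod 212).
Check: 87 × 39 = 3393 ≡ 1 (mod 212)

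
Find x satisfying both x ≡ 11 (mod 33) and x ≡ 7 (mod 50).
407

Using Chinese Remainder Theorem:
M = 33 × 50 = 1650
M1 = 50, M2 = 33
y1 = 50^(-1) mod 33 = 2
y2 = 33^(-1) mod 50 = 47
x = (11×50×2 + 7×33×47) mod 1650 = 407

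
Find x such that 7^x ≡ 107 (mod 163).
31

Baby-step giant-step with step n = ⌈√163⌉ = 13.
Baby steps 7^j mod 163 (j:value) for j=0..12: 0:1, 1:7, 2:49, 3:17, 4:119, 5:18, 6:126, 7:67, 8:143, 9:23, 10:161, 11:149, 12:65.
Giant-step multiplier: 7^(-13) ≡ 7^(162-13) = 7^149 ≡ 139 (mod 163).
Giant steps γ_i = 107·139^i mod 163: γ_0=107, γ_1=40, γ_2=18 (in table at j=5).
x = i·n + j = 2·13 + 5 = 31.
Check: 7^31 ≡ 107 (mod 163).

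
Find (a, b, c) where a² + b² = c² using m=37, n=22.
(885, 1628, 1853)

Euclid's formula: a = m² - n², b = 2mn, c = m² + n²
m = 37, n = 22
a = 37² - 22² = 1369 - 484 = 885
b = 2 × 37 × 22 = 1628
c = 37² + 22² = 1369 + 484 = 1853
Verification: 885² + 1628² = 783225 + 2650384 = 3433609 = 1853² ✓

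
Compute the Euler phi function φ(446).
222

446 = 2 × 223
φ(n) = n × ∏(1 - 1/p) for each prime p dividing n
φ(446) = 446 × (1 - 1/2) × (1 - 1/223) = 222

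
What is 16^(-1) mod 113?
106

gcd(16, 113) = 1, so the inverse exists.
Extended Euclidean algorithm on (113, 16):
113 = 7 × 16 + 1  ⟹  1 = (1)·113 + (-7)·16
So (-7)·16 ≡ 1 (mod 113), i.e. 16^(-1) ≡ -7 ≡ 106 (mod 113).
Check: 16 × 106 = 1696 ≡ 1 (mod 113)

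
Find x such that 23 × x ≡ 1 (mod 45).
2

gcd(23, 45) = 1, so the inverse exists.
Extended Euclidean algorithm on (45, 23):
45 = 1 × 23 + 22  ⟹  22 = (1)·45 + (-1)·23
23 = 1 × 22 + 1  ⟹  1 = (-1)·45 + (2)·23
So (2)·23 ≡ 1 (mod 45), i.e. 23^(-1) ≡ 2 (mod 45).
Check: 23 × 2 = 46 ≡ 1 (mod 45)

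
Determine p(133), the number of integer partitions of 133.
7346629512

p(n) counts ways to write n as a sum of positive integers (order ignored).
Euler's pentagonal recurrence: p(k) = p(k-1) + p(k-2) - p(k-5) - p(k-7) + p(k-12) + p(k-15) - ... (offsets j(3j∓1)/2, signs ++--, p(0)=1, p(<0)=0).
DP table for k = 0..132: p(0)=1, p(1)=1, p(2)=2, p(3)=3, p(4)=5, p(5)=7, p(6)=11, p(7)=15, p(8)=22, p(9)=30, p(10)=42, p(11)=56, p(12)=77, p(13)=101, p(14)=135, p(15)=176, p(16)=231, p(17)=297, p(18)=385, p(19)=490, p(20)=627, p(21)=792, p(22)=1002, p(23)=1255, p(24)=1575, p(25)=1958, p(26)=2436, p(27)=3010, p(28)=3718, p(29)=4565, p(30)=5604, p(31)=6842, p(32)=8349, p(33)=10143, p(34)=12310, p(35)=14883, p(36)=17977, p(37)=21637, p(38)=26015, p(39)=31185, p(40)=37338, p(41)=44583, p(42)=53174, p(43)=63261, p(44)=75175, p(45)=89134, p(46)=105558, p(47)=124754, p(48)=147273, p(49)=173525, p(50)=204226, p(51)=239943, p(52)=281589, p(53)=329931, p(54)=386155, p(55)=451276, p(56)=526823, p(57)=614154, p(58)=715220, p(59)=831820, p(60)=966467, p(61)=1121505, p(62)=1300156, p(63)=1505499, p(64)=1741630, p(65)=2012558, p(66)=2323520, p(67)=2679689, p(68)=3087735, p(69)=3554345, p(70)=4087968, p(71)=4697205, p(72)=5392783, p(73)=6185689, p(74)=7089500, p(75)=8118264, p(76)=9289091, p(77)=10619863, p(78)=12132164, p(79)=13848650, p(80)=15796476, p(81)=18004327, p(82)=20506255, p(83)=23338469, p(84)=26543660, p(85)=30167357, p(86)=34262962, p(87)=38887673, p(88)=44108109, p(89)=49995925, p(90)=56634173, p(91)=64112359, p(92)=72533807, p(93)=82010177, p(94)=92669720, p(95)=104651419, p(96)=118114304, p(97)=133230930, p(98)=150198136, p(99)=169229875, p(100)=190569292, p(101)=214481126, p(102)=241265379, p(103)=271248950, p(104)=304801365, p(105)=342325709, p(106)=384276336, p(107)=431149389, p(108)=483502844, p(109)=541946240, p(110)=607163746, p(111)=679903203, p(112)=761002156, p(113)=851376628, p(114)=952050665, p(115)=1064144451, p(116)=1188908248, p(117)=1327710076, p(118)=1482074143, p(119)=1653668665, p(120)=1844349560, p(121)=2056148051, p(122)=2291320912, p(123)=2552338241, p(124)=2841940500, p(125)=3163127352, p(126)=3519222692, p(127)=3913864295, p(128)=4351078600, p(129)=4835271870, p(130)=5371315400, p(131)=5964539504, p(132)=6620830889.
Final step: p(133) = p(132) + p(131) - p(128) - p(126) + p(121) + p(118) - p(111) - p(107) + p(98) + p(93) - p(82) - p(76) + p(63) + p(56) - p(41) - p(33) + p(16) + p(7)
= 6620830889 + 5964539504 - 4351078600 - 3519222692 + 2056148051 + 1482074143 - 679903203 - 431149389 + 150198136 + 82010177 - 20506255 - 9289091 + 1505499 + 526823 - 44583 - 10143 + 231 + 15
= 7346629512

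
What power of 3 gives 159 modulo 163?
73

Baby-step giant-step with step n = ⌈√163⌉ = 13.
Baby steps 3^j mod 163 (j:value) for j=0..12: 0:1, 1:3, 2:9, 3:27, 4:81, 5:80, 6:77, 7:68, 8:41, 9:123, 10:43, 11:129, 12:61.
Giant-step multiplier: 3^(-13) ≡ 3^(162-13) = 3^149 ≡ 106 (mod 163).
Giant steps γ_i = 159·106^i mod 163: γ_0=159, γ_1=65, γ_2=44, γ_3=100, γ_4=5, γ_5=41 (in table at j=8).
x = i·n + j = 5·13 + 8 = 73.
Check: 3^73 ≡ 159 (mod 163).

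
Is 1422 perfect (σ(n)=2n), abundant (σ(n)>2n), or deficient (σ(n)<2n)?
abundant

Proper divisors of 1422: sum = 1 + 2 + 3 + 6 + 9 + 18 + 79 + 158 + 237 + 474 + 711 = 1698
Since 1698 > 1422, 1422 is abundant.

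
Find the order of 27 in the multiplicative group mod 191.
95

191 is prime, so ord(27) divides φ(191) = 190.
Divisors of 190: 1, 2, 5, 10, 19, 38, 95, 190.
Repeated squaring: 27^1 ≡ 27, 27^2 ≡ 156, 27^4 ≡ 79, 27^8 ≡ 129, 27^16 ≡ 24, 27^32 ≡ 3, 27^64 ≡ 9, 27^128 ≡ 81 (mod 191).
Test 27^d mod 191 for each divisor d in increasing order:
27^1 ≡ 27
27^2 ≡ 156
27^5 = 27^4·27^1 ≡ 32
27^10 = 27^8·27^2 ≡ 69
27^19 = 27^16·27^2·27^1 ≡ 49
27^38 = 27^32·27^4·27^2 ≡ 109
27^95 = 27^64·27^16·27^8·27^4·27^2·27^1 ≡ 1  ← first divisor giving 1
The order is 95.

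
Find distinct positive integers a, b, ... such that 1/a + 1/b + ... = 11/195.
1/18 + 1/1170

Greedy algorithm:
11/195: ceiling(195/11) = 18, use 1/18
1/1170: ceiling(1170/1) = 1170, use 1/1170
Result: 11/195 = 1/18 + 1/1170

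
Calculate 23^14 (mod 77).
67

Repeated squaring. Binary of 14 = 1110.
23^1 ≡ 23 (mod 77); 23^2 ≡ 67 (mod 77); 23^4 ≡ 23 (mod 77); 23^8 ≡ 67 (mod 77)
23^14 = 23^2 × 23^4 × 23^8 ≡ 67 (mod 77)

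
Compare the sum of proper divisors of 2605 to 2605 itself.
deficient

Proper divisors of 2605: sum = 1 + 5 + 521 = 527
Since 527 < 2605, 2605 is deficient.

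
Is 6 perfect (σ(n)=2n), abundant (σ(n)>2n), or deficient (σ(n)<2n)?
perfect

Proper divisors of 6: sum = 1 + 2 + 3 = 6
Since 6 = 6, 6 is perfect.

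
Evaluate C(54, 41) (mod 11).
4

Using Lucas' theorem:
Write n=54 and k=41 in base 11:
n in base 11: [4, 10]
k in base 11: [3, 8]
C(54,41) mod 11 = ∏ C(n_i, k_i) mod 11
Digit binomials (mod 11): C(4,3) = 4; C(10,8) = 45 ≡ 1
Product: 4 × 1 = 4 ≡ 4 (mod 11)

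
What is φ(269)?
268

269 = 269
φ(n) = n × ∏(1 - 1/p) for each prime p dividing n
φ(269) = 269 × (1 - 1/269) = 268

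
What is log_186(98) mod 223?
150

Baby-step giant-step with step n = ⌈√223⌉ = 15.
Baby steps 186^j mod 223 (j:value) for j=0..14: 0:1, 1:186, 2:31, 3:191, 4:69, 5:123, 6:132, 7:22, 8:78, 9:13, 10:188, 11:180, 12:30, 13:5, 14:38.
Giant-step multiplier: 186^(-15) ≡ 186^(222-15) = 186^207 ≡ 141 (mod 223).
Giant steps γ_i = 98·141^i mod 223: γ_0=98, γ_1=215, γ_2=210, γ_3=174, γ_4=4, γ_5=118, γ_6=136, γ_7=221, γ_8=164, γ_9=155, γ_10=1 (in table at j=0).
x = i·n + j = 10·15 + 0 = 150.
Check: 186^150 ≡ 98 (mod 223).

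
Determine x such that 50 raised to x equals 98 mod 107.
21

Baby-step giant-step with step n = ⌈√107⌉ = 11.
Baby steps 50^j mod 107 (j:value) for j=0..10: 0:1, 1:50, 2:39, 3:24, 4:23, 5:80, 6:41, 7:17, 8:101, 9:21, 10:87.
Giant-step multiplier: 50^(-11) ≡ 50^(106-11) = 50^95 ≡ 26 (mod 107).
Giant steps γ_i = 98·26^i mod 107: γ_0=98, γ_1=87 (in table at j=10).
x = i·n + j = 1·11 + 10 = 21.
Check: 50^21 ≡ 98 (mod 107).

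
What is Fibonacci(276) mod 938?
472

Matrix identity: Q^n = [[F_(n+1), F_n], [F_n, F_(n-1)]] with Q = [[1,1],[1,0]].
n = 276 = 100010100₂. Square-and-multiply, entries mod 938:
Q^1 = [[1,1],[1,0]]
Q^2 = (Q^1)² = [[2,1],[1,1]]
Q^4 = (Q^2)² = [[5,3],[3,2]]
Q^8 = (Q^4)² = [[34,21],[21,13]]
Q^17 = (Q^8)²·Q = [[708,659],[659,49]]
Q^34 = (Q^17)² = [[359,785],[785,512]]
Q^69 = (Q^34)²·Q = [[267,334],[334,871]]
Q^138 = (Q^69)² = [[873,202],[202,671]]
Q^276 = (Q^138)² = [[5,472],[472,471]]
F_276 mod 938 = Q^276[0][1] = 472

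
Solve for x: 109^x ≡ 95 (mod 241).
149

Baby-step giant-step with step n = ⌈√241⌉ = 16.
Baby steps 109^j mod 241 (j:value) for j=0..15: 0:1, 1:109, 2:72, 3:136, 4:123, 5:152, 6:180, 7:99, 8:187, 9:139, 10:209, 11:127, 12:106, 13:227, 14:161, 15:197.
Giant-step multiplier: 109^(-16) ≡ 109^(240-16) = 109^224 ≡ 231 (mod 241).
Giant steps γ_i = 95·231^i mod 241: γ_0=95, γ_1=14, γ_2=101, γ_3=195, γ_4=219, γ_5=220, γ_6=210, γ_7=69, γ_8=33, γ_9=152 (in table at j=5).
x = i·n + j = 9·16 + 5 = 149.
Check: 109^149 ≡ 95 (mod 241).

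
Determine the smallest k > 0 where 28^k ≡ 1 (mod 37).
18

37 is prime, so ord(28) divides φ(37) = 36.
Divisors of 36: 1, 2, 3, 4, 6, 9, 12, 18, 36.
Repeated squaring: 28^1 ≡ 28, 28^2 ≡ 7, 28^4 ≡ 12, 28^8 ≡ 33, 28^16 ≡ 16, 28^32 ≡ 34 (mod 37).
Test 28^d mod 37 for each divisor d in increasing order:
28^1 ≡ 28
28^2 ≡ 7
28^3 = 28^2·28^1 ≡ 11
28^4 ≡ 12
28^6 = 28^4·28^2 ≡ 10
28^9 = 28^8·28^1 ≡ 36
28^12 = 28^8·28^4 ≡ 26
28^18 = 28^16·28^2 ≡ 1  ← first divisor giving 1
The order is 18.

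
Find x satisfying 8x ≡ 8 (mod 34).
x ≡ 1 (mod 17)

gcd(8, 34) = 2, which divides 8, so solutions exist.
Divide through by 2: 4x ≡ 4 (mod 17).
Find 4^(-1) mod 17 by the extended Euclidean algorithm:
17 = 4 × 4 + 1  ⟹  1 = (1)·17 + (-4)·4
So (-4)·4 ≡ 1 (mod 17), i.e. 4^(-1) ≡ -4 ≡ 13 (mod 17).
x ≡ 13 × 4 = 52 ≡ 1 (mod 17).
Check: 8 × 1 = 8 ≡ 8 (mod 34).
x ≡ 1 (mod 17), giving 2 solutions mod 34.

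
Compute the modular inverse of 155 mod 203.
148

gcd(155, 203) = 1, so the inverse exists.
Extended Euclidean algorithm on (203, 155):
203 = 1 × 155 + 48  ⟹  48 = (1)·203 + (-1)·155
155 = 3 × 48 + 11  ⟹  11 = (-3)·203 + (4)·155
48 = 4 × 11 + 4  ⟹  4 = (13)·203 + (-17)·155
11 = 2 × 4 + 3  ⟹  3 = (-29)·203 + (38)·155
4 = 1 × 3 + 1  ⟹  1 = (42)·203 + (-55)·155
So (-55)·155 ≡ 1 (mod 203), i.e. 155^(-1) ≡ -55 ≡ 148 (mod 203).
Check: 155 × 148 = 22940 ≡ 1 (mod 203)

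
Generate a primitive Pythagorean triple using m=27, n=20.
(329, 1080, 1129)

Euclid's formula: a = m² - n², b = 2mn, c = m² + n²
m = 27, n = 20
a = 27² - 20² = 729 - 400 = 329
b = 2 × 27 × 20 = 1080
c = 27² + 20² = 729 + 400 = 1129
Verification: 329² + 1080² = 108241 + 1166400 = 1274641 = 1129² ✓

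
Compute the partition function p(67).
2679689

p(n) counts ways to write n as a sum of positive integers (order ignored).
Euler's pentagonal recurrence: p(k) = p(k-1) + p(k-2) - p(k-5) - p(k-7) + p(k-12) + p(k-15) - ... (offsets j(3j∓1)/2, signs ++--, p(0)=1, p(<0)=0).
DP table for k = 0..66: p(0)=1, p(1)=1, p(2)=2, p(3)=3, p(4)=5, p(5)=7, p(6)=11, p(7)=15, p(8)=22, p(9)=30, p(10)=42, p(11)=56, p(12)=77, p(13)=101, p(14)=135, p(15)=176, p(16)=231, p(17)=297, p(18)=385, p(19)=490, p(20)=627, p(21)=792, p(22)=1002, p(23)=1255, p(24)=1575, p(25)=1958, p(26)=2436, p(27)=3010, p(28)=3718, p(29)=4565, p(30)=5604, p(31)=6842, p(32)=8349, p(33)=10143, p(34)=12310, p(35)=14883, p(36)=17977, p(37)=21637, p(38)=26015, p(39)=31185, p(40)=37338, p(41)=44583, p(42)=53174, p(43)=63261, p(44)=75175, p(45)=89134, p(46)=105558, p(47)=124754, p(48)=147273, p(49)=173525, p(50)=204226, p(51)=239943, p(52)=281589, p(53)=329931, p(54)=386155, p(55)=451276, p(56)=526823, p(57)=614154, p(58)=715220, p(59)=831820, p(60)=966467, p(61)=1121505, p(62)=1300156, p(63)=1505499, p(64)=1741630, p(65)=2012558, p(66)=2323520.
Final step: p(67) = p(66) + p(65) - p(62) - p(60) + p(55) + p(52) - p(45) - p(41) + p(32) + p(27) - p(16) - p(10)
= 2323520 + 2012558 - 1300156 - 966467 + 451276 + 281589 - 89134 - 44583 + 8349 + 3010 - 231 - 42
= 2679689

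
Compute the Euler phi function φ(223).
222

223 = 223
φ(n) = n × ∏(1 - 1/p) for each prime p dividing n
φ(223) = 223 × (1 - 1/223) = 222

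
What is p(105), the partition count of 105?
342325709

p(n) counts ways to write n as a sum of positive integers (order ignored).
Euler's pentagonal recurrence: p(k) = p(k-1) + p(k-2) - p(k-5) - p(k-7) + p(k-12) + p(k-15) - ... (offsets j(3j∓1)/2, signs ++--, p(0)=1, p(<0)=0).
DP table for k = 0..104: p(0)=1, p(1)=1, p(2)=2, p(3)=3, p(4)=5, p(5)=7, p(6)=11, p(7)=15, p(8)=22, p(9)=30, p(10)=42, p(11)=56, p(12)=77, p(13)=101, p(14)=135, p(15)=176, p(16)=231, p(17)=297, p(18)=385, p(19)=490, p(20)=627, p(21)=792, p(22)=1002, p(23)=1255, p(24)=1575, p(25)=1958, p(26)=2436, p(27)=3010, p(28)=3718, p(29)=4565, p(30)=5604, p(31)=6842, p(32)=8349, p(33)=10143, p(34)=12310, p(35)=14883, p(36)=17977, p(37)=21637, p(38)=26015, p(39)=31185, p(40)=37338, p(41)=44583, p(42)=53174, p(43)=63261, p(44)=75175, p(45)=89134, p(46)=105558, p(47)=124754, p(48)=147273, p(49)=173525, p(50)=204226, p(51)=239943, p(52)=281589, p(53)=329931, p(54)=386155, p(55)=451276, p(56)=526823, p(57)=614154, p(58)=715220, p(59)=831820, p(60)=966467, p(61)=1121505, p(62)=1300156, p(63)=1505499, p(64)=1741630, p(65)=2012558, p(66)=2323520, p(67)=2679689, p(68)=3087735, p(69)=3554345, p(70)=4087968, p(71)=4697205, p(72)=5392783, p(73)=6185689, p(74)=7089500, p(75)=8118264, p(76)=9289091, p(77)=10619863, p(78)=12132164, p(79)=13848650, p(80)=15796476, p(81)=18004327, p(82)=20506255, p(83)=23338469, p(84)=26543660, p(85)=30167357, p(86)=34262962, p(87)=38887673, p(88)=44108109, p(89)=49995925, p(90)=56634173, p(91)=64112359, p(92)=72533807, p(93)=82010177, p(94)=92669720, p(95)=104651419, p(96)=118114304, p(97)=133230930, p(98)=150198136, p(99)=169229875, p(100)=190569292, p(101)=214481126, p(102)=241265379, p(103)=271248950, p(104)=304801365.
Final step: p(105) = p(104) + p(103) - p(100) - p(98) + p(93) + p(90) - p(83) - p(79) + p(70) + p(65) - p(54) - p(48) + p(35) + p(28) - p(13) - p(5)
= 304801365 + 271248950 - 190569292 - 150198136 + 82010177 + 56634173 - 23338469 - 13848650 + 4087968 + 2012558 - 386155 - 147273 + 14883 + 3718 - 101 - 7
= 342325709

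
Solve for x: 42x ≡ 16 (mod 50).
x ≡ 23 (mod 25)

gcd(42, 50) = 2, which divides 16, so solutions exist.
Divide through by 2: 21x ≡ 8 (mod 25).
Find 21^(-1) mod 25 by the extended Euclidean algorithm:
25 = 1 × 21 + 4  ⟹  4 = (1)·25 + (-1)·21
21 = 5 × 4 + 1  ⟹  1 = (-5)·25 + (6)·21
So (6)·21 ≡ 1 (mod 25), i.e. 21^(-1) ≡ 6 (mod 25).
x ≡ 6 × 8 = 48 ≡ 23 (mod 25).
Check: 42 × 23 = 966 ≡ 16 (mod 50).
x ≡ 23 (mod 25), giving 2 solutions mod 50.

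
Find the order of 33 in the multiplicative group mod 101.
50

101 is prime, so ord(33) divides φ(101) = 100.
Divisors of 100: 1, 2, 4, 5, 10, 20, 25, 50, 100.
Repeated squaring: 33^1 ≡ 33, 33^2 ≡ 79, 33^4 ≡ 80, 33^8 ≡ 37, 33^16 ≡ 56, 33^32 ≡ 5, 33^64 ≡ 25 (mod 101).
Test 33^d mod 101 for each divisor d in increasing order:
33^1 ≡ 33
33^2 ≡ 79
33^4 ≡ 80
33^5 = 33^4·33^1 ≡ 14
33^10 = 33^8·33^2 ≡ 95
33^20 = 33^16·33^4 ≡ 36
33^25 = 33^16·33^8·33^1 ≡ 100
33^50 = 33^32·33^16·33^2 ≡ 1  ← first divisor giving 1
The order is 50.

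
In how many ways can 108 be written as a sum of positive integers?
483502844

p(n) counts ways to write n as a sum of positive integers (order ignored).
Euler's pentagonal recurrence: p(k) = p(k-1) + p(k-2) - p(k-5) - p(k-7) + p(k-12) + p(k-15) - ... (offsets j(3j∓1)/2, signs ++--, p(0)=1, p(<0)=0).
DP table for k = 0..107: p(0)=1, p(1)=1, p(2)=2, p(3)=3, p(4)=5, p(5)=7, p(6)=11, p(7)=15, p(8)=22, p(9)=30, p(10)=42, p(11)=56, p(12)=77, p(13)=101, p(14)=135, p(15)=176, p(16)=231, p(17)=297, p(18)=385, p(19)=490, p(20)=627, p(21)=792, p(22)=1002, p(23)=1255, p(24)=1575, p(25)=1958, p(26)=2436, p(27)=3010, p(28)=3718, p(29)=4565, p(30)=5604, p(31)=6842, p(32)=8349, p(33)=10143, p(34)=12310, p(35)=14883, p(36)=17977, p(37)=21637, p(38)=26015, p(39)=31185, p(40)=37338, p(41)=44583, p(42)=53174, p(43)=63261, p(44)=75175, p(45)=89134, p(46)=105558, p(47)=124754, p(48)=147273, p(49)=173525, p(50)=204226, p(51)=239943, p(52)=281589, p(53)=329931, p(54)=386155, p(55)=451276, p(56)=526823, p(57)=614154, p(58)=715220, p(59)=831820, p(60)=966467, p(61)=1121505, p(62)=1300156, p(63)=1505499, p(64)=1741630, p(65)=2012558, p(66)=2323520, p(67)=2679689, p(68)=3087735, p(69)=3554345, p(70)=4087968, p(71)=4697205, p(72)=5392783, p(73)=6185689, p(74)=7089500, p(75)=8118264, p(76)=9289091, p(77)=10619863, p(78)=12132164, p(79)=13848650, p(80)=15796476, p(81)=18004327, p(82)=20506255, p(83)=23338469, p(84)=26543660, p(85)=30167357, p(86)=34262962, p(87)=38887673, p(88)=44108109, p(89)=49995925, p(90)=56634173, p(91)=64112359, p(92)=72533807, p(93)=82010177, p(94)=92669720, p(95)=104651419, p(96)=118114304, p(97)=133230930, p(98)=150198136, p(99)=169229875, p(100)=190569292, p(101)=214481126, p(102)=241265379, p(103)=271248950, p(104)=304801365, p(105)=342325709, p(106)=384276336, p(107)=431149389.
Final step: p(108) = p(107) + p(106) - p(103) - p(101) + p(96) + p(93) - p(86) - p(82) + p(73) + p(68) - p(57) - p(51) + p(38) + p(31) - p(16) - p(8)
= 431149389 + 384276336 - 271248950 - 214481126 + 118114304 + 82010177 - 34262962 - 20506255 + 6185689 + 3087735 - 614154 - 239943 + 26015 + 6842 - 231 - 22
= 483502844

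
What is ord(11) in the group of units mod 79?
39

79 is prime, so ord(11) divides φ(79) = 78.
Divisors of 78: 1, 2, 3, 6, 13, 26, 39, 78.
Repeated squaring: 11^1 ≡ 11, 11^2 ≡ 42, 11^4 ≡ 26, 11^8 ≡ 44, 11^16 ≡ 40, 11^32 ≡ 20, 11^64 ≡ 5 (mod 79).
Test 11^d mod 79 for each divisor d in increasing order:
11^1 ≡ 11
11^2 ≡ 42
11^3 = 11^2·11^1 ≡ 67
11^6 = 11^4·11^2 ≡ 65
11^13 = 11^8·11^4·11^1 ≡ 23
11^26 = 11^16·11^8·11^2 ≡ 55
11^39 = 11^32·11^4·11^2·11^1 ≡ 1  ← first divisor giving 1
The order is 39.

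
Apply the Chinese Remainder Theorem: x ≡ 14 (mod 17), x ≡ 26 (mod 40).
626

Using Chinese Remainder Theorem:
M = 17 × 40 = 680
M1 = 40, M2 = 17
y1 = 40^(-1) mod 17 = 3
y2 = 17^(-1) mod 40 = 33
x = (14×40×3 + 26×17×33) mod 680 = 626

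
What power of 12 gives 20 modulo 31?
2

Baby-step giant-step with step n = ⌈√31⌉ = 6.
Baby steps 12^j mod 31 (j:value) for j=0..5: 0:1, 1:12, 2:20, 3:23, 4:28, 5:26.
h = 20 is already in the table at j=2, so x = 2.
Check: 12^2 ≡ 20 (mod 31).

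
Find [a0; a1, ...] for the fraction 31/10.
[3; 10]

Euclidean algorithm steps:
31 = 3 × 10 + 1
10 = 10 × 1 + 0
Continued fraction: [3; 10]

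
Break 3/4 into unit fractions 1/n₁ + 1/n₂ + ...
1/2 + 1/4

Greedy algorithm:
3/4: ceiling(4/3) = 2, use 1/2
1/4: ceiling(4/1) = 4, use 1/4
Result: 3/4 = 1/2 + 1/4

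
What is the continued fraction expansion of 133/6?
[22; 6]

Euclidean algorithm steps:
133 = 22 × 6 + 1
6 = 6 × 1 + 0
Continued fraction: [22; 6]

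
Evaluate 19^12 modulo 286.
53

Repeated squaring. Binary of 12 = 1100.
19^1 ≡ 19 (mod 286); 19^2 ≡ 75 (mod 286); 19^4 ≡ 191 (mod 286); 19^8 ≡ 159 (mod 286)
19^12 = 19^4 × 19^8 ≡ 53 (mod 286)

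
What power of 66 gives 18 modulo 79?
30

Baby-step giant-step with step n = ⌈√79⌉ = 9.
Baby steps 66^j mod 79 (j:value) for j=0..8: 0:1, 1:66, 2:11, 3:15, 4:42, 5:7, 6:67, 7:77, 8:26.
Giant-step multiplier: 66^(-9) ≡ 66^(78-9) = 66^69 ≡ 61 (mod 79).
Giant steps γ_i = 18·61^i mod 79: γ_0=18, γ_1=71, γ_2=65, γ_3=15 (in table at j=3).
x = i·n + j = 3·9 + 3 = 30.
Check: 66^30 ≡ 18 (mod 79).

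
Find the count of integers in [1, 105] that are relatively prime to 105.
48

105 = 3 × 5 × 7
φ(n) = n × ∏(1 - 1/p) for each prime p dividing n
φ(105) = 105 × (1 - 1/3) × (1 - 1/5) × (1 - 1/7) = 48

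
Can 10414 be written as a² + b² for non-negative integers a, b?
Not possible

Factorization: 10414 = 2 × 41 × 127
By Fermat: n is sum of two squares iff every prime p ≡ 3 (mod 4) appears to even power.
Prime(s) ≡ 3 (mod 4) with odd exponent: [(127, 1)]
Therefore 10414 cannot be expressed as a² + b².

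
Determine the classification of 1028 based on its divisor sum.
deficient

Proper divisors of 1028: sum = 1 + 2 + 4 + 257 + 514 = 778
Since 778 < 1028, 1028 is deficient.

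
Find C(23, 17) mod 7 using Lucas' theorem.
0

Using Lucas' theorem:
Write n=23 and k=17 in base 7:
n in base 7: [3, 2]
k in base 7: [2, 3]
C(23,17) mod 7 = ∏ C(n_i, k_i) mod 7
Digit binomials (mod 7): C(3,2) = 3; C(2,3) = 0 (k_i > n_i)
Product: 3 × 0 = 0 ≡ 0 (mod 7)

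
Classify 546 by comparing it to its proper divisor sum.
abundant

Proper divisors of 546: sum = 1 + 2 + 3 + 6 + 7 + 13 + 14 + 21 + 26 + 39 + 42 + 78 + 91 + 182 + 273 = 798
Since 798 > 546, 546 is abundant.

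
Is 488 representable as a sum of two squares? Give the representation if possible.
2² + 22² (a=2, b=22)

Factorization: 488 = 2^3 × 61
By Fermat: n is sum of two squares iff every prime p ≡ 3 (mod 4) appears to even power.
All primes ≡ 3 (mod 4) appear to even power.
Search a = 0, 1, 2, … for 488 - a² a perfect square: first hit at a = 2: 488 - 4 = 484 = 22².
488 = 2² + 22² = 4 + 484 ✓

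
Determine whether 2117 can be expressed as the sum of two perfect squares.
1² + 46² (a=1, b=46)

Factorization: 2117 = 29 × 73
By Fermat: n is sum of two squares iff every prime p ≡ 3 (mod 4) appears to even power.
All primes ≡ 3 (mod 4) appear to even power.
Search a = 0, 1, 2, … for 2117 - a² a perfect square: first hit at a = 1: 2117 - 1 = 2116 = 46².
2117 = 1² + 46² = 1 + 2116 ✓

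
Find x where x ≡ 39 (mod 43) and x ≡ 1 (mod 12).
469

Using Chinese Remainder Theorem:
M = 43 × 12 = 516
M1 = 12, M2 = 43
y1 = 12^(-1) mod 43 = 18
y2 = 43^(-1) mod 12 = 7
x = (39×12×18 + 1×43×7) mod 516 = 469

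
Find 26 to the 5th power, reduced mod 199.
81

Repeated squaring. Binary of 5 = 101.
26^1 ≡ 26 (mod 199); 26^2 ≡ 79 (mod 199); 26^4 ≡ 72 (mod 199)
26^5 = 26^1 × 26^4 ≡ 81 (mod 199)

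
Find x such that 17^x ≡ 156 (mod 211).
21

Baby-step giant-step with step n = ⌈√211⌉ = 15.
Baby steps 17^j mod 211 (j:value) for j=0..14: 0:1, 1:17, 2:78, 3:60, 4:176, 5:38, 6:13, 7:10, 8:170, 9:147, 10:178, 11:72, 12:169, 13:130, 14:100.
Giant-step multiplier: 17^(-15) ≡ 17^(210-15) = 17^195 ≡ 88 (mod 211).
Giant steps γ_i = 156·88^i mod 211: γ_0=156, γ_1=13 (in table at j=6).
x = i·n + j = 1·15 + 6 = 21.
Check: 17^21 ≡ 156 (mod 211).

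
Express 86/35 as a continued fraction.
[2; 2, 5, 3]

Euclidean algorithm steps:
86 = 2 × 35 + 16
35 = 2 × 16 + 3
16 = 5 × 3 + 1
3 = 3 × 1 + 0
Continued fraction: [2; 2, 5, 3]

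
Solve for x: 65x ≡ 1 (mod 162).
5

gcd(65, 162) = 1, so the inverse exists.
Extended Euclidean algorithm on (162, 65):
162 = 2 × 65 + 32  ⟹  32 = (1)·162 + (-2)·65
65 = 2 × 32 + 1  ⟹  1 = (-2)·162 + (5)·65
So (5)·65 ≡ 1 (mod 162), i.e. 65^(-1) ≡ 5 (mod 162).
Check: 65 × 5 = 325 ≡ 1 (mod 162)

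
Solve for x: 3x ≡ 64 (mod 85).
x ≡ 78 (mod 85)

gcd(3, 85) = 1, which divides 64, so solutions exist.
Find 3^(-1) mod 85 by the extended Euclidean algorithm:
85 = 28 × 3 + 1  ⟹  1 = (1)·85 + (-28)·3
So (-28)·3 ≡ 1 (mod 85), i.e. 3^(-1) ≡ -28 ≡ 57 (mod 85).
x ≡ 57 × 64 = 3648 ≡ 78 (mod 85).
Check: 3 × 78 = 234 ≡ 64 (mod 85).
Unique solution: x ≡ 78 (mod 85)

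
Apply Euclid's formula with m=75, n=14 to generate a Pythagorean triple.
(5429, 2100, 5821)

Euclid's formula: a = m² - n², b = 2mn, c = m² + n²
m = 75, n = 14
a = 75² - 14² = 5625 - 196 = 5429
b = 2 × 75 × 14 = 2100
c = 75² + 14² = 5625 + 196 = 5821
Verification: 5429² + 2100² = 29474041 + 4410000 = 33884041 = 5821² ✓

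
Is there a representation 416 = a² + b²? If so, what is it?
4² + 20² (a=4, b=20)

Factorization: 416 = 2^5 × 13
By Fermat: n is sum of two squares iff every prime p ≡ 3 (mod 4) appears to even power.
All primes ≡ 3 (mod 4) appear to even power.
Search a = 0, 1, 2, … for 416 - a² a perfect square: first hit at a = 4: 416 - 16 = 400 = 20².
416 = 4² + 20² = 16 + 400 ✓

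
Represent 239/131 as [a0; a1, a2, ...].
[1; 1, 4, 1, 2, 3, 2]

Euclidean algorithm steps:
239 = 1 × 131 + 108
131 = 1 × 108 + 23
108 = 4 × 23 + 16
23 = 1 × 16 + 7
16 = 2 × 7 + 2
7 = 3 × 2 + 1
2 = 2 × 1 + 0
Continued fraction: [1; 1, 4, 1, 2, 3, 2]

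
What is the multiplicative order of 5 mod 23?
22

23 is prime, so ord(5) divides φ(23) = 22.
Divisors of 22: 1, 2, 11, 22.
Repeated squaring: 5^1 ≡ 5, 5^2 ≡ 2, 5^4 ≡ 4, 5^8 ≡ 16, 5^16 ≡ 3 (mod 23).
Test 5^d mod 23 for each divisor d in increasing order:
5^1 ≡ 5
5^2 ≡ 2
5^11 = 5^8·5^2·5^1 ≡ 22
5^22 = 5^16·5^4·5^2 ≡ 1  ← first divisor giving 1
The order is 22.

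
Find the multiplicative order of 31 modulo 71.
70

71 is prime, so ord(31) divides φ(71) = 70.
Divisors of 70: 1, 2, 5, 7, 10, 14, 35, 70.
Repeated squaring: 31^1 ≡ 31, 31^2 ≡ 38, 31^4 ≡ 24, 31^8 ≡ 8, 31^16 ≡ 64, 31^32 ≡ 49, 31^64 ≡ 58 (mod 71).
Test 31^d mod 71 for each divisor d in increasing order:
31^1 ≡ 31
31^2 ≡ 38
31^5 = 31^4·31^1 ≡ 34
31^7 = 31^4·31^2·31^1 ≡ 14
31^10 = 31^8·31^2 ≡ 20
31^14 = 31^8·31^4·31^2 ≡ 54
31^35 = 31^32·31^2·31^1 ≡ 70
31^70 = 31^64·31^4·31^2 ≡ 1  ← first divisor giving 1
The order is 70.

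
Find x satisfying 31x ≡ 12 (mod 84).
x ≡ 60 (mod 84)

gcd(31, 84) = 1, which divides 12, so solutions exist.
Find 31^(-1) mod 84 by the extended Euclidean algorithm:
84 = 2 × 31 + 22  ⟹  22 = (1)·84 + (-2)·31
31 = 1 × 22 + 9  ⟹  9 = (-1)·84 + (3)·31
22 = 2 × 9 + 4  ⟹  4 = (3)·84 + (-8)·31
9 = 2 × 4 + 1  ⟹  1 = (-7)·84 + (19)·31
So (19)·31 ≡ 1 (mod 84), i.e. 31^(-1) ≡ 19 (mod 84).
x ≡ 19 × 12 = 228 ≡ 60 (mod 84).
Check: 31 × 60 = 1860 ≡ 12 (mod 84).
Unique solution: x ≡ 60 (mod 84)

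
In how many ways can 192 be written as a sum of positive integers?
1987276856363

p(n) counts ways to write n as a sum of positive integers (order ignored).
Euler's pentagonal recurrence: p(k) = p(k-1) + p(k-2) - p(k-5) - p(k-7) + p(k-12) + p(k-15) - ... (offsets j(3j∓1)/2, signs ++--, p(0)=1, p(<0)=0).
DP table for k = 0..191: p(0)=1, p(1)=1, p(2)=2, p(3)=3, p(4)=5, p(5)=7, p(6)=11, p(7)=15, p(8)=22, p(9)=30, p(10)=42, p(11)=56, p(12)=77, p(13)=101, p(14)=135, p(15)=176, p(16)=231, p(17)=297, p(18)=385, p(19)=490, p(20)=627, p(21)=792, p(22)=1002, p(23)=1255, p(24)=1575, p(25)=1958, p(26)=2436, p(27)=3010, p(28)=3718, p(29)=4565, p(30)=5604, p(31)=6842, p(32)=8349, p(33)=10143, p(34)=12310, p(35)=14883, p(36)=17977, p(37)=21637, p(38)=26015, p(39)=31185, p(40)=37338, p(41)=44583, p(42)=53174, p(43)=63261, p(44)=75175, p(45)=89134, p(46)=105558, p(47)=124754, p(48)=147273, p(49)=173525, p(50)=204226, p(51)=239943, p(52)=281589, p(53)=329931, p(54)=386155, p(55)=451276, p(56)=526823, p(57)=614154, p(58)=715220, p(59)=831820, p(60)=966467, p(61)=1121505, p(62)=1300156, p(63)=1505499, p(64)=1741630, p(65)=2012558, p(66)=2323520, p(67)=2679689, p(68)=3087735, p(69)=3554345, p(70)=4087968, p(71)=4697205, p(72)=5392783, p(73)=6185689, p(74)=7089500, p(75)=8118264, p(76)=9289091, p(77)=10619863, p(78)=12132164, p(79)=13848650, p(80)=15796476, p(81)=18004327, p(82)=20506255, p(83)=23338469, p(84)=26543660, p(85)=30167357, p(86)=34262962, p(87)=38887673, p(88)=44108109, p(89)=49995925, p(90)=56634173, p(91)=64112359, p(92)=72533807, p(93)=82010177, p(94)=92669720, p(95)=104651419, p(96)=118114304, p(97)=133230930, p(98)=150198136, p(99)=169229875, p(100)=190569292, p(101)=214481126, p(102)=241265379, p(103)=271248950, p(104)=304801365, p(105)=342325709, p(106)=384276336, p(107)=431149389, p(108)=483502844, p(109)=541946240, p(110)=607163746, p(111)=679903203, p(112)=761002156, p(113)=851376628, p(114)=952050665, p(115)=1064144451, p(116)=1188908248, p(117)=1327710076, p(118)=1482074143, p(119)=1653668665, p(120)=1844349560, p(121)=2056148051, p(122)=2291320912, p(123)=2552338241, p(124)=2841940500, p(125)=3163127352, p(126)=3519222692, p(127)=3913864295, p(128)=4351078600, p(129)=4835271870, p(130)=5371315400, p(131)=5964539504, p(132)=6620830889, p(133)=7346629512, p(134)=8149040695, p(135)=9035836076, p(136)=10015581680, p(137)=11097645016, p(138)=12292341831, p(139)=13610949895, p(140)=15065878135, p(141)=16670689208, p(142)=18440293320, p(143)=20390982757, p(144)=22540654445, p(145)=24908858009, p(146)=27517052599, p(147)=30388671978, p(148)=33549419497, p(149)=37027355200, p(150)=40853235313, p(151)=45060624582, p(152)=49686288421, p(153)=54770336324, p(154)=60356673280, p(155)=66493182097, p(156)=73232243759, p(157)=80630964769, p(158)=88751778802, p(159)=97662728555, p(160)=107438159466, p(161)=118159068427, p(162)=129913904637, p(163)=142798995930, p(164)=156919475295, p(165)=172389800255, p(166)=189334822579, p(167)=207890420102, p(168)=228204732751, p(169)=250438925115, p(170)=274768617130, p(171)=301384802048, p(172)=330495499613, p(173)=362326859895, p(174)=397125074750, p(175)=435157697830, p(176)=476715857290, p(177)=522115831195, p(178)=571701605655, p(179)=625846753120, p(180)=684957390936, p(181)=749474411781, p(182)=819876908323, p(183)=896684817527, p(184)=980462880430, p(185)=1071823774337, p(186)=1171432692373, p(187)=1280011042268, p(188)=1398341745571, p(189)=1527273599625, p(190)=1667727404093, p(191)=1820701100652.
Final step: p(192) = p(191) + p(190) - p(187) - p(185) + p(180) + p(177) - p(170) - p(166) + p(157) + p(152) - p(141) - p(135) + p(122) + p(115) - p(100) - p(92) + p(75) + p(66) - p(47) - p(37) + p(16) + p(5)
= 1820701100652 + 1667727404093 - 1280011042268 - 1071823774337 + 684957390936 + 522115831195 - 274768617130 - 189334822579 + 80630964769 + 49686288421 - 16670689208 - 9035836076 + 2291320912 + 1064144451 - 190569292 - 72533807 + 8118264 + 2323520 - 124754 - 21637 + 231 + 7
= 1987276856363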